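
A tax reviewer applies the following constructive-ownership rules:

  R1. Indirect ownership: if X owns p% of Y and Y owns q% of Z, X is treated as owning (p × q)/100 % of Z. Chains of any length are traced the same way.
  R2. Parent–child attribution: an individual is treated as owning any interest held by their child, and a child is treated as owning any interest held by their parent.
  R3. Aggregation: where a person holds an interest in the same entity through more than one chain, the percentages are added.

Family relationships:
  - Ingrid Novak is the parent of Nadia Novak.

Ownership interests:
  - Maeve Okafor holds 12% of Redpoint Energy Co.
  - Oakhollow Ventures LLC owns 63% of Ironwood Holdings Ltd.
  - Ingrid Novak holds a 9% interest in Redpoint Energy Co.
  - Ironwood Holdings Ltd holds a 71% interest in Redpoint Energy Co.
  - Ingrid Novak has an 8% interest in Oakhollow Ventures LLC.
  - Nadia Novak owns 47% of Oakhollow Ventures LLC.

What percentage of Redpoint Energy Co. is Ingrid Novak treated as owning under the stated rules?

33.6015%

By parent–child attribution (R2), Ingrid Novak is treated as also owning Nadia Novak's interest in Oakhollow Ventures LLC, giving 8% + 47% = 55%.
Chain via Oakhollow Ventures LLC → Ironwood Holdings Ltd (R1): 55% × 63% × 71% = 24.6015% of Redpoint Energy Co.
Direct interest in Redpoint Energy Co: 9%.
Aggregating (R3): 24.6015% + 9% = 33.6015%.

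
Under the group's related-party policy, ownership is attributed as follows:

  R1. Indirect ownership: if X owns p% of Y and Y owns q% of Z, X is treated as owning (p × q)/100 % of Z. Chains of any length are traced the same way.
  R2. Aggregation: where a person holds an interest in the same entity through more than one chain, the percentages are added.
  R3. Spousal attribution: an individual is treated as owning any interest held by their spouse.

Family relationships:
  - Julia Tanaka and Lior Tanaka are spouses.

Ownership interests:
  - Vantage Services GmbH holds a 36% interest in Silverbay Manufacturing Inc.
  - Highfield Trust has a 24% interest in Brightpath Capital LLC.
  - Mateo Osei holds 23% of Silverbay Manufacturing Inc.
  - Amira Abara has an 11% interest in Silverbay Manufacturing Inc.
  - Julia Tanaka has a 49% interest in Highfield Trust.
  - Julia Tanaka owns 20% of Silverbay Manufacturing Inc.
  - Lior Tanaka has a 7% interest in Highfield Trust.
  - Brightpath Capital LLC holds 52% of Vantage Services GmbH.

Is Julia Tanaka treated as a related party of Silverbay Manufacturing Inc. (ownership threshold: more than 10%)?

By spousal attribution (R3), Julia Tanaka is treated as also owning Lior Tanaka's interest in Highfield Trust, giving 49% + 7% = 56%.
Chain via Highfield Trust → Brightpath Capital LLC → Vantage Services GmbH (R1): 56% × 24% × 52% × 36% = 2.515968% of Silverbay Manufacturing Inc.
Direct interest in Silverbay Manufacturing Inc: 20%.
Aggregating (R2): 2.515968% + 20% = 22.515968%.
22.515968% exceeds the 10% threshold, so Julia is a related party to Silverbay Manufacturing Inc.

Yes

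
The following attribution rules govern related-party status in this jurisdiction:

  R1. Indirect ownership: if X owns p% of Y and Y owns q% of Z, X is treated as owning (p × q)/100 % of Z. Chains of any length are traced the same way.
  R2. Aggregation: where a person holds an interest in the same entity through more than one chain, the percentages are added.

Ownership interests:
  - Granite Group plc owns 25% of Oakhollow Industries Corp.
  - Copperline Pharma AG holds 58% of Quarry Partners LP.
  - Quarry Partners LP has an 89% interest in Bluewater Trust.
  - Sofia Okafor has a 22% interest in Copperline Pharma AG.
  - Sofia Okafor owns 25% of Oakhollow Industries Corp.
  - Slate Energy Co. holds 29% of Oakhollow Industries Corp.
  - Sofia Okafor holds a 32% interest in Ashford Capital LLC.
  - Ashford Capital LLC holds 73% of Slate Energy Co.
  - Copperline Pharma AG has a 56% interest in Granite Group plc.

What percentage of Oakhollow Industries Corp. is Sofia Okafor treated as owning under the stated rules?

34.8544%

Chain via Ashford Capital LLC → Slate Energy Co. (R1): 32% × 73% × 29% = 6.7744% of Oakhollow Industries Corp.
Chain via Copperline Pharma AG → Granite Group plc (R1): 22% × 56% × 25% = 3.08% of Oakhollow Industries Corp.
Direct interest in Oakhollow Industries Corp: 25%.
Aggregating (R2): 6.7744% + 3.08% + 25% = 34.8544%.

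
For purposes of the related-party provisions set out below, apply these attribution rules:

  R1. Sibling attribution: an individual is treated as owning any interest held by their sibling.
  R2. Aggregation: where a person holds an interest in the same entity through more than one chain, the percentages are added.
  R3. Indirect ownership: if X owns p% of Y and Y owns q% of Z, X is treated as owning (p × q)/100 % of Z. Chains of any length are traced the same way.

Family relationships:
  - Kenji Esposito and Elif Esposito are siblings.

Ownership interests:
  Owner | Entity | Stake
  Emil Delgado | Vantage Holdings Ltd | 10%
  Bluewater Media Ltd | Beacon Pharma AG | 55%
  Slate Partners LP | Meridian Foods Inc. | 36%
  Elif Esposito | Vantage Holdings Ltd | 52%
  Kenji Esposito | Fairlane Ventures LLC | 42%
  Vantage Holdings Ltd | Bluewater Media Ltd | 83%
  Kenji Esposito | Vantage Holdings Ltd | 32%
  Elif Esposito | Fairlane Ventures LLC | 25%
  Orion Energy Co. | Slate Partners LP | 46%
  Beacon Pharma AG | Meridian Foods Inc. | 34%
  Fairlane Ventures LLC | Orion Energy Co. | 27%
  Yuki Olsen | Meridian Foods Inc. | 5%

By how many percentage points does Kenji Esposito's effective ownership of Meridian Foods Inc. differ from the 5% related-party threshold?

11.033344

By sibling attribution (R1), Kenji Esposito is treated as also owning Elif Esposito's interest in Fairlane Ventures LLC, giving 42% + 25% = 67%.
By sibling attribution (R1), Kenji Esposito is treated as also owning Elif Esposito's interest in Vantage Holdings Ltd, giving 32% + 52% = 84%.
Chain via Fairlane Ventures LLC → Orion Energy Co. → Slate Partners LP (R3): 67% × 27% × 46% × 36% = 2.995704% of Meridian Foods Inc.
Chain via Vantage Holdings Ltd → Bluewater Media Ltd → Beacon Pharma AG (R3): 84% × 83% × 55% × 34% = 13.03764% of Meridian Foods Inc.
Aggregating (R2): 2.995704% + 13.03764% = 16.033344%.
16.033344% exceeds the 5% threshold by 11.033344 percentage points.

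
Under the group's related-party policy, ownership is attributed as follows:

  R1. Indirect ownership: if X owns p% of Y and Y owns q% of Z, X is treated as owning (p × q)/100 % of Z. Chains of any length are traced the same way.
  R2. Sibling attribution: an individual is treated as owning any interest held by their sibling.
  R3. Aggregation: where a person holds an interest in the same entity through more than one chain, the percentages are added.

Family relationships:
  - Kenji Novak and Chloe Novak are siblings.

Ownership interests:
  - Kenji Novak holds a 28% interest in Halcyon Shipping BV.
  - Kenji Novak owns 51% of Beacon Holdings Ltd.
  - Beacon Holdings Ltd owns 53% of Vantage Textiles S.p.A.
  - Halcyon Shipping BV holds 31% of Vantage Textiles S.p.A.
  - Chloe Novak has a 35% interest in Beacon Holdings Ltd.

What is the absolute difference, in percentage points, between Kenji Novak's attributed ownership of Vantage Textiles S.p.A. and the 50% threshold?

4.26

By sibling attribution (R2), Kenji Novak is treated as also owning Chloe Novak's interest in Beacon Holdings Ltd, giving 51% + 35% = 86%.
Chain via Halcyon Shipping BV (R1): 28% × 31% = 8.68% of Vantage Textiles S.p.A.
Chain via Beacon Holdings Ltd (R1): 86% × 53% = 45.58% of Vantage Textiles S.p.A.
Aggregating (R3): 8.68% + 45.58% = 54.26%.
54.26% exceeds the 50% threshold by 4.26 percentage points.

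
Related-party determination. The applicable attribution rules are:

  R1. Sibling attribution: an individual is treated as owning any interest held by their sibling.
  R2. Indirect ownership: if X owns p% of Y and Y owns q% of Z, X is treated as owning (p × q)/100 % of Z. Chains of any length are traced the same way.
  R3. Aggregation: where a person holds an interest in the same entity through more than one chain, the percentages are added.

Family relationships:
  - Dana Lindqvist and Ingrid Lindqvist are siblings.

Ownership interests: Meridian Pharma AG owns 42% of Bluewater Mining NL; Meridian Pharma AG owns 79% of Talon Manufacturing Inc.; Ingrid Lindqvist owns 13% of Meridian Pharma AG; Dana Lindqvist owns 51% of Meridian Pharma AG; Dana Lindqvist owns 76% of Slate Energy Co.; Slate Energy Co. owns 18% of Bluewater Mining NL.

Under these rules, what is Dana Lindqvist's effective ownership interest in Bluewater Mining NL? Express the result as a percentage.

40.56%

By sibling attribution (R1), Dana Lindqvist is treated as also owning Ingrid Lindqvist's interest in Meridian Pharma AG, giving 51% + 13% = 64%.
Chain via Meridian Pharma AG (R2): 64% × 42% = 26.88% of Bluewater Mining NL.
Chain via Slate Energy Co. (R2): 76% × 18% = 13.68% of Bluewater Mining NL.
Aggregating (R3): 26.88% + 13.68% = 40.56%.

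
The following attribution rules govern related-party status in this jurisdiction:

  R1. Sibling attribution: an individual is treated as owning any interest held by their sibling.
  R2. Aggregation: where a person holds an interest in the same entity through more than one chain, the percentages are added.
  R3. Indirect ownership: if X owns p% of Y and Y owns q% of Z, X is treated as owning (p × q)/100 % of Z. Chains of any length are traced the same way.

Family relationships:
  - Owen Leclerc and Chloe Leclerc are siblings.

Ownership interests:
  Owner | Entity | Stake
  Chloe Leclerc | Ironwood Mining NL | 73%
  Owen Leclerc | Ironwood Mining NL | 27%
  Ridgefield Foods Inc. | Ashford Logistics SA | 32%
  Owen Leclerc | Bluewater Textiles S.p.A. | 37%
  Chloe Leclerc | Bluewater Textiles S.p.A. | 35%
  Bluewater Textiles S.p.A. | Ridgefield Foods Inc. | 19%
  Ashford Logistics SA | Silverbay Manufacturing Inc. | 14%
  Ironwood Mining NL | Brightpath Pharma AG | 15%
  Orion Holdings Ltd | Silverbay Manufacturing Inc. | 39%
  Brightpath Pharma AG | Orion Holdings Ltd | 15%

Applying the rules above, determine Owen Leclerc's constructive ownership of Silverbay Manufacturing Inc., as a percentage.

By sibling attribution (R1), Owen Leclerc is treated as also owning Chloe Leclerc's interest in Ironwood Mining NL, giving 27% + 73% = 100%.
By sibling attribution (R1), Owen Leclerc is treated as also owning Chloe Leclerc's interest in Bluewater Textiles S.p.A, giving 37% + 35% = 72%.
Chain via Ironwood Mining NL → Brightpath Pharma AG → Orion Holdings Ltd (R3): 100% × 15% × 15% × 39% = 0.8775% of Silverbay Manufacturing Inc.
Chain via Bluewater Textiles S.p.A. → Ridgefield Foods Inc. → Ashford Logistics SA (R3): 72% × 19% × 32% × 14% = 0.612864% of Silverbay Manufacturing Inc.
Aggregating (R2): 0.8775% + 0.612864% = 1.490364%.

1.490364%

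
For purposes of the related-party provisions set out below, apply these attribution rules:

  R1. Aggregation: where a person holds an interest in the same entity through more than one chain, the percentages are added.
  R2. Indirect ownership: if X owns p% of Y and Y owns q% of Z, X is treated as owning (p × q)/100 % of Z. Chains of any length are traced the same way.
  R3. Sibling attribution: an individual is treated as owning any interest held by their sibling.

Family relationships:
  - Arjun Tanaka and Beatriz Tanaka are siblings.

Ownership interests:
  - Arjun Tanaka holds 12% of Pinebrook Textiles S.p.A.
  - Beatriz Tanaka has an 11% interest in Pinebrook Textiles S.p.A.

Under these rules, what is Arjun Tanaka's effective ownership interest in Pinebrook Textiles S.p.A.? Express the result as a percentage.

By sibling attribution (R3), Arjun Tanaka is treated as also owning Beatriz Tanaka's interest in Pinebrook Textiles S.p.A, giving 12% + 11% = 23%.
Direct interest in Pinebrook Textiles S.p.A: 23%.

23%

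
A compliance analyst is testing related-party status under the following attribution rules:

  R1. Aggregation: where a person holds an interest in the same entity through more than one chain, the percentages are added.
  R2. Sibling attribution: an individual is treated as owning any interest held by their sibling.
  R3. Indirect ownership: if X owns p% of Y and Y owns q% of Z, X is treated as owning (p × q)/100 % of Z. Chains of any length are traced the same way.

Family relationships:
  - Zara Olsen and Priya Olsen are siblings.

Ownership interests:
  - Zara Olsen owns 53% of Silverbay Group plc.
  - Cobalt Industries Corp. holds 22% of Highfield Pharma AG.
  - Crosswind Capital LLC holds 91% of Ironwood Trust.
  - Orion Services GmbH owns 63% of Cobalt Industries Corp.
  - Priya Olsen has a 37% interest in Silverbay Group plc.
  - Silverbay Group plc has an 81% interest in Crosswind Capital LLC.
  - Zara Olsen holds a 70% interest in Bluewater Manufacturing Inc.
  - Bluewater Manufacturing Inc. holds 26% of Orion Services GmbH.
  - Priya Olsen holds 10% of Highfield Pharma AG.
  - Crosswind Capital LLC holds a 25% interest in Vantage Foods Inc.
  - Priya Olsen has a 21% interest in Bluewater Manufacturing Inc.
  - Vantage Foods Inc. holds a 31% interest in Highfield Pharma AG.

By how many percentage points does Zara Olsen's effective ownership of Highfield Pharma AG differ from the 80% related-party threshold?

61.070974

By sibling attribution (R2), Zara Olsen is treated as also owning Priya Olsen's interest in Silverbay Group plc, giving 53% + 37% = 90%.
By sibling attribution (R2), Zara Olsen is treated as also owning Priya Olsen's interest in Bluewater Manufacturing Inc, giving 70% + 21% = 91%.
By sibling attribution (R2), Zara Olsen is treated as owning Priya Olsen's 10% interest in Highfield Pharma AG.
Chain via Silverbay Group plc → Crosswind Capital LLC → Vantage Foods Inc. (R3): 90% × 81% × 25% × 31% = 5.64975% of Highfield Pharma AG.
Chain via Bluewater Manufacturing Inc. → Orion Services GmbH → Cobalt Industries Corp. (R3): 91% × 26% × 63% × 22% = 3.279276% of Highfield Pharma AG.
Direct interest in Highfield Pharma AG: 10%.
Aggregating (R1): 5.64975% + 3.279276% + 10% = 18.929026%.
18.929026% falls short of the 80% threshold by 61.070974 percentage points.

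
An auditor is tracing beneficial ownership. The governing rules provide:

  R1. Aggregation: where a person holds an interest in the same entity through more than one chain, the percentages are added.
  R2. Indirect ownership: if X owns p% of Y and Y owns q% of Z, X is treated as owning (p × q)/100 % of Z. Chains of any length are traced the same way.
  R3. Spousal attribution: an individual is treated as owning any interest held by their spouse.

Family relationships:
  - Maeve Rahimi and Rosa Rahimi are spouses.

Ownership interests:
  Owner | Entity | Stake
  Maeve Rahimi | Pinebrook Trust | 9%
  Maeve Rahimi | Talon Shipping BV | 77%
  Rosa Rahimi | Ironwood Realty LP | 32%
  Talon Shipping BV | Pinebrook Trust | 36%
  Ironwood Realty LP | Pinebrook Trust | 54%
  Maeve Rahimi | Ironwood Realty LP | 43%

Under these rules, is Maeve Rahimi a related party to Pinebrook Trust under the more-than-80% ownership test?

No

By spousal attribution (R3), Maeve Rahimi is treated as also owning Rosa Rahimi's interest in Ironwood Realty LP, giving 43% + 32% = 75%.
Chain via Talon Shipping BV (R2): 77% × 36% = 27.72% of Pinebrook Trust.
Chain via Ironwood Realty LP (R2): 75% × 54% = 40.5% of Pinebrook Trust.
Direct interest in Pinebrook Trust: 9%.
Aggregating (R1): 27.72% + 40.5% + 9% = 77.22%.
77.22% does not exceed the 80% threshold, so Maeve is not a related party to Pinebrook Trust.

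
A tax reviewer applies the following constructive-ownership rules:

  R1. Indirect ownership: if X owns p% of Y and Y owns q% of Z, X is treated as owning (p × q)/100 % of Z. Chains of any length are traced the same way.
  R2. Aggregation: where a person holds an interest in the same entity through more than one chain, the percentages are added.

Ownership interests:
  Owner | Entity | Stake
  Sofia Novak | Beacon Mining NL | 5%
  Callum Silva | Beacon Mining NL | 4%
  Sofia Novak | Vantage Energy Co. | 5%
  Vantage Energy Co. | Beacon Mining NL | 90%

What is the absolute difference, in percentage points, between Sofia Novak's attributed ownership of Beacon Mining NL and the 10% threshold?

0.5

Chain via Vantage Energy Co. (R1): 5% × 90% = 4.5% of Beacon Mining NL.
Direct interest in Beacon Mining NL: 5%.
Aggregating (R2): 4.5% + 5% = 9.5%.
9.5% falls short of the 10% threshold by 0.5 percentage points.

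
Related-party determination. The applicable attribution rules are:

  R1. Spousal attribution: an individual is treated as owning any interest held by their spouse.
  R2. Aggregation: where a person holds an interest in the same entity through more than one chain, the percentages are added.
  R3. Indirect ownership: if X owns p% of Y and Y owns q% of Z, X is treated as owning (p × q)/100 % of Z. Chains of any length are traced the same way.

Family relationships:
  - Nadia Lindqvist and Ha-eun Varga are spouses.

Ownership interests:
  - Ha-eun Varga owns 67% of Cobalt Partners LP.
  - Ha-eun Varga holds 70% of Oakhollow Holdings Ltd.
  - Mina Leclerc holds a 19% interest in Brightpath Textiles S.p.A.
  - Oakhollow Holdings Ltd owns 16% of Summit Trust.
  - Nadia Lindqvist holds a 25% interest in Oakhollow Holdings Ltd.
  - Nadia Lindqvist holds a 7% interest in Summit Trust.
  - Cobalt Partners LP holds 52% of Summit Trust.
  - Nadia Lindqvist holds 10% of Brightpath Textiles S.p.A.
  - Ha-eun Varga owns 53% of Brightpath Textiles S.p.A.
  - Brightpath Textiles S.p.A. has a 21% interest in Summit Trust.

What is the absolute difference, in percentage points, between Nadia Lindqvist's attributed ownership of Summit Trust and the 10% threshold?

60.27

By spousal attribution (R1), Nadia Lindqvist is treated as also owning Ha-eun Varga's interest in Oakhollow Holdings Ltd, giving 25% + 70% = 95%.
By spousal attribution (R1), Nadia Lindqvist is treated as also owning Ha-eun Varga's interest in Brightpath Textiles S.p.A, giving 10% + 53% = 63%.
By spousal attribution (R1), Nadia Lindqvist is treated as owning Ha-eun Varga's 67% interest in Cobalt Partners LP.
Chain via Oakhollow Holdings Ltd (R3): 95% × 16% = 15.2% of Summit Trust.
Chain via Brightpath Textiles S.p.A. (R3): 63% × 21% = 13.23% of Summit Trust.
Direct interest in Summit Trust: 7%.
Chain via Cobalt Partners LP (R3): 67% × 52% = 34.84% of Summit Trust.
Aggregating (R2): 15.2% + 13.23% + 7% + 34.84% = 70.27%.
70.27% exceeds the 10% threshold by 60.27 percentage points.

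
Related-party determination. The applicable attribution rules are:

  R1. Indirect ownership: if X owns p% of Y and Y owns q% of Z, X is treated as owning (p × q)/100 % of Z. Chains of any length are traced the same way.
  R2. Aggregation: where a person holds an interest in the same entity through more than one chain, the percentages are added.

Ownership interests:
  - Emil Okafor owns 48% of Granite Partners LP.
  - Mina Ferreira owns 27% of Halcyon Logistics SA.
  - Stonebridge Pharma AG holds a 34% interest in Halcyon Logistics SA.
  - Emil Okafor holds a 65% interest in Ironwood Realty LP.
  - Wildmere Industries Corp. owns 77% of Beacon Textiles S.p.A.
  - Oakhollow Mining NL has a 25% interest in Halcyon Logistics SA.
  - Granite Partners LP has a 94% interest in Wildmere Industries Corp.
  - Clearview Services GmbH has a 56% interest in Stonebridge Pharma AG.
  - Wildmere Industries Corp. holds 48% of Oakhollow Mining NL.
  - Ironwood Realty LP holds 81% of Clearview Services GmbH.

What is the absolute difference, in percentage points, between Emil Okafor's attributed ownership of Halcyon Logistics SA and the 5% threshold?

Chain via Granite Partners LP → Wildmere Industries Corp. → Oakhollow Mining NL (R1): 48% × 94% × 48% × 25% = 5.4144% of Halcyon Logistics SA.
Chain via Ironwood Realty LP → Clearview Services GmbH → Stonebridge Pharma AG (R1): 65% × 81% × 56% × 34% = 10.02456% of Halcyon Logistics SA.
Aggregating (R2): 5.4144% + 10.02456% = 15.43896%.
15.43896% exceeds the 5% threshold by 10.43896 percentage points.

10.43896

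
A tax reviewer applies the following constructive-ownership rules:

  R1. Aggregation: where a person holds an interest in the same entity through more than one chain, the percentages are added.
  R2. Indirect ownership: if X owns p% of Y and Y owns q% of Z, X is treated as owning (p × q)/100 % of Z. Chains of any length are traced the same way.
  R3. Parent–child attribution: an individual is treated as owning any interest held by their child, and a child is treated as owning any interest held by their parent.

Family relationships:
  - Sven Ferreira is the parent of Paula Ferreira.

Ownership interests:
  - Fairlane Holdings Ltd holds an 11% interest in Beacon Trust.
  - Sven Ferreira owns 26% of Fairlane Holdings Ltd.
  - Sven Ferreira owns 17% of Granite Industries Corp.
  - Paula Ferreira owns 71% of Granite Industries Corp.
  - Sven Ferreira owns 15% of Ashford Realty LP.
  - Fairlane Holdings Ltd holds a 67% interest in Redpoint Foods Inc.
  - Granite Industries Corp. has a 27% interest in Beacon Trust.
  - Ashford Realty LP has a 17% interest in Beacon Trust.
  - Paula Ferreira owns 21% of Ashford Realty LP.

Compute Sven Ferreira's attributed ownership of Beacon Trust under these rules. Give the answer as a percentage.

By parent–child attribution (R3), Sven Ferreira is treated as also owning Paula Ferreira's interest in Granite Industries Corp, giving 17% + 71% = 88%.
By parent–child attribution (R3), Sven Ferreira is treated as also owning Paula Ferreira's interest in Ashford Realty LP, giving 15% + 21% = 36%.
Chain via Fairlane Holdings Ltd (R2): 26% × 11% = 2.86% of Beacon Trust.
Chain via Granite Industries Corp. (R2): 88% × 27% = 23.76% of Beacon Trust.
Chain via Ashford Realty LP (R2): 36% × 17% = 6.12% of Beacon Trust.
Aggregating (R1): 2.86% + 23.76% + 6.12% = 32.74%.

32.74%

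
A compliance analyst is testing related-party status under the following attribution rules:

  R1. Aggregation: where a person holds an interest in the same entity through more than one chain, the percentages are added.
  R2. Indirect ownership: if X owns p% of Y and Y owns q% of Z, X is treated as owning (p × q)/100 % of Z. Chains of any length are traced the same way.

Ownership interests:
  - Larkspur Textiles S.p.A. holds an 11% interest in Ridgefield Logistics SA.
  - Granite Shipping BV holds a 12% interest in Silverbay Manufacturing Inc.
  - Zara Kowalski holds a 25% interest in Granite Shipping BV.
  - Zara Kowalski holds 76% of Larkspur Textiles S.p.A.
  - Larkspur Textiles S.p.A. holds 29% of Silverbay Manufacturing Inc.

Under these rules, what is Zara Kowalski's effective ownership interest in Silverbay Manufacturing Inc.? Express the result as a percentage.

Chain via Granite Shipping BV (R2): 25% × 12% = 3% of Silverbay Manufacturing Inc.
Chain via Larkspur Textiles S.p.A. (R2): 76% × 29% = 22.04% of Silverbay Manufacturing Inc.
Aggregating (R1): 3% + 22.04% = 25.04%.

25.04%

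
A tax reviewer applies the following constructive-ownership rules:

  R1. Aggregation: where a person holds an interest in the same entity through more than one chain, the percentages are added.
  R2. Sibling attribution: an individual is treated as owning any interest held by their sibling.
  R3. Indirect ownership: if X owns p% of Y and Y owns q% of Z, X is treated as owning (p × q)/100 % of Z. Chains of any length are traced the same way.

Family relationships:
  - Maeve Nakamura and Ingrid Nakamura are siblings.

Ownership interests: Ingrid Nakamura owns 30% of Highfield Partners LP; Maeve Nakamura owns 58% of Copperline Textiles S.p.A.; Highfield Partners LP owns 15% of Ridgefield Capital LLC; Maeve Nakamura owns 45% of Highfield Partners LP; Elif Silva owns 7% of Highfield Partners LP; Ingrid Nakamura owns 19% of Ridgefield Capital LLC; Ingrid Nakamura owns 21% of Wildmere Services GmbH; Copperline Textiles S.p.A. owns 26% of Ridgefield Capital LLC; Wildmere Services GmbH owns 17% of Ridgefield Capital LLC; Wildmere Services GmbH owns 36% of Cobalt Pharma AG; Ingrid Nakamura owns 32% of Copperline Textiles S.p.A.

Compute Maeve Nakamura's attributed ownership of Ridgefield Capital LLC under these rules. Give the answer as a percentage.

By sibling attribution (R2), Maeve Nakamura is treated as also owning Ingrid Nakamura's interest in Highfield Partners LP, giving 45% + 30% = 75%.
By sibling attribution (R2), Maeve Nakamura is treated as also owning Ingrid Nakamura's interest in Copperline Textiles S.p.A, giving 58% + 32% = 90%.
By sibling attribution (R2), Maeve Nakamura is treated as owning Ingrid Nakamura's 21% interest in Wildmere Services GmbH.
By sibling attribution (R2), Maeve Nakamura is treated as owning Ingrid Nakamura's 19% interest in Ridgefield Capital LLC.
Chain via Highfield Partners LP (R3): 75% × 15% = 11.25% of Ridgefield Capital LLC.
Chain via Copperline Textiles S.p.A. (R3): 90% × 26% = 23.4% of Ridgefield Capital LLC.
Chain via Wildmere Services GmbH (R3): 21% × 17% = 3.57% of Ridgefield Capital LLC.
Direct interest in Ridgefield Capital LLC: 19%.
Aggregating (R1): 11.25% + 23.4% + 3.57% + 19% = 57.22%.

57.22%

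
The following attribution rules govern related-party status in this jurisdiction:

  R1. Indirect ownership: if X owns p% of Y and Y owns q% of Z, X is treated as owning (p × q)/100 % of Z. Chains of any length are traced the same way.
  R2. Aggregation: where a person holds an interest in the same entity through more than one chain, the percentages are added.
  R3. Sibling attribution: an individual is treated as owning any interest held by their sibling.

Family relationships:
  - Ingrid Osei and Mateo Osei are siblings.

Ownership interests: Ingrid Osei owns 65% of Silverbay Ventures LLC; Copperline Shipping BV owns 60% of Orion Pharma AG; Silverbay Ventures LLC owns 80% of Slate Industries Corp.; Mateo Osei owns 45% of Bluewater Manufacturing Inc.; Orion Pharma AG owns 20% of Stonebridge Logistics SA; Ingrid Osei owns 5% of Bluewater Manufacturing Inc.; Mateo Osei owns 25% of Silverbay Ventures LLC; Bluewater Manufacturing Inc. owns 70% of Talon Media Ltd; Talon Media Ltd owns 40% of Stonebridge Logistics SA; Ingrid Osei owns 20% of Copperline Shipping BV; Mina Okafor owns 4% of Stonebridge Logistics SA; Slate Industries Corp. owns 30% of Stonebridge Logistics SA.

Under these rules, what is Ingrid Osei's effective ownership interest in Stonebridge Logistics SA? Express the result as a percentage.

38%

By sibling attribution (R3), Ingrid Osei is treated as also owning Mateo Osei's interest in Silverbay Ventures LLC, giving 65% + 25% = 90%.
By sibling attribution (R3), Ingrid Osei is treated as also owning Mateo Osei's interest in Bluewater Manufacturing Inc, giving 5% + 45% = 50%.
Chain via Silverbay Ventures LLC → Slate Industries Corp. (R1): 90% × 80% × 30% = 21.6% of Stonebridge Logistics SA.
Chain via Bluewater Manufacturing Inc. → Talon Media Ltd (R1): 50% × 70% × 40% = 14% of Stonebridge Logistics SA.
Chain via Copperline Shipping BV → Orion Pharma AG (R1): 20% × 60% × 20% = 2.4% of Stonebridge Logistics SA.
Aggregating (R2): 21.6% + 14% + 2.4% = 38%.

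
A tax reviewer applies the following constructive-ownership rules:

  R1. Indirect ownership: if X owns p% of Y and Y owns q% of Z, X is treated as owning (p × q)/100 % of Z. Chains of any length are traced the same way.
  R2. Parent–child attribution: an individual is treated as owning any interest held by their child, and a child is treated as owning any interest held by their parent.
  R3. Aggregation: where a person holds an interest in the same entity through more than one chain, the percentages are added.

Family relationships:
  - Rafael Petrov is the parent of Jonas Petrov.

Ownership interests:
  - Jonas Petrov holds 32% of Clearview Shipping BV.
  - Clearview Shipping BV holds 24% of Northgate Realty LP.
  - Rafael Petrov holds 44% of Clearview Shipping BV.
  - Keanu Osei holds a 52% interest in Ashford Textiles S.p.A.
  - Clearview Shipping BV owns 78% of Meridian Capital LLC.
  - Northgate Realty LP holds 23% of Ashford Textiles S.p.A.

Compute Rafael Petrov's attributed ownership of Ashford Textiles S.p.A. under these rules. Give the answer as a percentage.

4.1952%

By parent–child attribution (R2), Rafael Petrov is treated as also owning Jonas Petrov's interest in Clearview Shipping BV, giving 44% + 32% = 76%.
Chain via Clearview Shipping BV → Northgate Realty LP (R1): 76% × 24% × 23% = 4.1952% of Ashford Textiles S.p.A.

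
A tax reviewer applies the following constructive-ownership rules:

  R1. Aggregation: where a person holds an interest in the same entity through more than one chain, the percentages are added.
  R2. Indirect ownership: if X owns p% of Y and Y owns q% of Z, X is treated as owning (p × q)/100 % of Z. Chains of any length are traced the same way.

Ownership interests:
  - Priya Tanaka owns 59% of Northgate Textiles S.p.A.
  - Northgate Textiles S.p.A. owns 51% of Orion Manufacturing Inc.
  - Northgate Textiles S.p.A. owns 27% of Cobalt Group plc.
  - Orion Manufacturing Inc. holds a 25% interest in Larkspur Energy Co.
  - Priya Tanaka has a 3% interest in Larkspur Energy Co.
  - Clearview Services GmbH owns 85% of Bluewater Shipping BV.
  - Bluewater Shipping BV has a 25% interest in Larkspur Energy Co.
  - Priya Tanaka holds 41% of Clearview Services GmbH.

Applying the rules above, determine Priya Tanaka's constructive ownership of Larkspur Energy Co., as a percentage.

Chain via Clearview Services GmbH → Bluewater Shipping BV (R2): 41% × 85% × 25% = 8.7125% of Larkspur Energy Co.
Chain via Northgate Textiles S.p.A. → Orion Manufacturing Inc. (R2): 59% × 51% × 25% = 7.5225% of Larkspur Energy Co.
Direct interest in Larkspur Energy Co: 3%.
Aggregating (R1): 8.7125% + 7.5225% + 3% = 19.235%.

19.235%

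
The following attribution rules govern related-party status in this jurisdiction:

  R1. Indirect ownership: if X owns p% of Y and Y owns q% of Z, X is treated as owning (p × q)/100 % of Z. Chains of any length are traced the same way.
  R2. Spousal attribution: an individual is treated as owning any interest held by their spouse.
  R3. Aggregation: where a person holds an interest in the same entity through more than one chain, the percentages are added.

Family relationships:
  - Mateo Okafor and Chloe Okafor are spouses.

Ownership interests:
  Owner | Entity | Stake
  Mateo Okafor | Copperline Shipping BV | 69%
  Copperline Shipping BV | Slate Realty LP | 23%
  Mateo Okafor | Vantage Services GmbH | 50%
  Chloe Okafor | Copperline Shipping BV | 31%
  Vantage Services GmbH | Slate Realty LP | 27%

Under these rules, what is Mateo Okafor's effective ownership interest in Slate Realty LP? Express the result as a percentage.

36.5%

By spousal attribution (R2), Mateo Okafor is treated as also owning Chloe Okafor's interest in Copperline Shipping BV, giving 69% + 31% = 100%.
Chain via Vantage Services GmbH (R1): 50% × 27% = 13.5% of Slate Realty LP.
Chain via Copperline Shipping BV (R1): 100% × 23% = 23% of Slate Realty LP.
Aggregating (R3): 13.5% + 23% = 36.5%.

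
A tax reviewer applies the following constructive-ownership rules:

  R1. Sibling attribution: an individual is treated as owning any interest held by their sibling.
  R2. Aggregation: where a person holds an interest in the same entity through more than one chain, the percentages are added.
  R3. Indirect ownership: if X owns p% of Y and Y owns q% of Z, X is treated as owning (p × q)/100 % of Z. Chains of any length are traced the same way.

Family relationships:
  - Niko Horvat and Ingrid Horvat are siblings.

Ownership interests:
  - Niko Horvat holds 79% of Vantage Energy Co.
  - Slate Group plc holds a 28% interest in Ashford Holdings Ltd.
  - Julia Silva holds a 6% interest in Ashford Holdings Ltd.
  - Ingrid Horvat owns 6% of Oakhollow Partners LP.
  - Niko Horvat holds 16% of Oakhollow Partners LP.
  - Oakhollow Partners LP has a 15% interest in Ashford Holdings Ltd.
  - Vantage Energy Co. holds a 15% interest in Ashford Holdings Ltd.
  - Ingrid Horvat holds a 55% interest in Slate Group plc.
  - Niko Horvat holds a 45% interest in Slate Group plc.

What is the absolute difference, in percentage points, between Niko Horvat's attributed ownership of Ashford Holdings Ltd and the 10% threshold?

33.15

By sibling attribution (R1), Niko Horvat is treated as also owning Ingrid Horvat's interest in Slate Group plc, giving 45% + 55% = 100%.
By sibling attribution (R1), Niko Horvat is treated as also owning Ingrid Horvat's interest in Oakhollow Partners LP, giving 16% + 6% = 22%.
Chain via Slate Group plc (R3): 100% × 28% = 28% of Ashford Holdings Ltd.
Chain via Oakhollow Partners LP (R3): 22% × 15% = 3.3% of Ashford Holdings Ltd.
Chain via Vantage Energy Co. (R3): 79% × 15% = 11.85% of Ashford Holdings Ltd.
Aggregating (R2): 28% + 3.3% + 11.85% = 43.15%.
43.15% exceeds the 10% threshold by 33.15 percentage points.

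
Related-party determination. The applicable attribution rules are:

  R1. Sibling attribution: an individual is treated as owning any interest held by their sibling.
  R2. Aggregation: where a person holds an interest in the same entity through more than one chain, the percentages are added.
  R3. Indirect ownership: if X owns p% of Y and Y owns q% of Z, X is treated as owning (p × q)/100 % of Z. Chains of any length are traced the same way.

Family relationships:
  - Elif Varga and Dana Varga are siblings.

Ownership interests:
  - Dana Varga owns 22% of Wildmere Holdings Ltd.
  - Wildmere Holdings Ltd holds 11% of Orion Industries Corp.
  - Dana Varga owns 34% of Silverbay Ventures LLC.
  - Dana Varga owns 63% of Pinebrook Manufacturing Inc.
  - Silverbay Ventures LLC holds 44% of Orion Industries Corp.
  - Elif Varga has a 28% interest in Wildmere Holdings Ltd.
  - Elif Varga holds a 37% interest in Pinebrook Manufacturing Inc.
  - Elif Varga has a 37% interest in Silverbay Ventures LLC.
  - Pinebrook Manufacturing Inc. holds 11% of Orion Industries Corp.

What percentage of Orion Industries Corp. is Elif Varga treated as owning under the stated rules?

47.74%

By sibling attribution (R1), Elif Varga is treated as also owning Dana Varga's interest in Pinebrook Manufacturing Inc, giving 37% + 63% = 100%.
By sibling attribution (R1), Elif Varga is treated as also owning Dana Varga's interest in Wildmere Holdings Ltd, giving 28% + 22% = 50%.
By sibling attribution (R1), Elif Varga is treated as also owning Dana Varga's interest in Silverbay Ventures LLC, giving 37% + 34% = 71%.
Chain via Pinebrook Manufacturing Inc. (R3): 100% × 11% = 11% of Orion Industries Corp.
Chain via Wildmere Holdings Ltd (R3): 50% × 11% = 5.5% of Orion Industries Corp.
Chain via Silverbay Ventures LLC (R3): 71% × 44% = 31.24% of Orion Industries Corp.
Aggregating (R2): 11% + 5.5% + 31.24% = 47.74%.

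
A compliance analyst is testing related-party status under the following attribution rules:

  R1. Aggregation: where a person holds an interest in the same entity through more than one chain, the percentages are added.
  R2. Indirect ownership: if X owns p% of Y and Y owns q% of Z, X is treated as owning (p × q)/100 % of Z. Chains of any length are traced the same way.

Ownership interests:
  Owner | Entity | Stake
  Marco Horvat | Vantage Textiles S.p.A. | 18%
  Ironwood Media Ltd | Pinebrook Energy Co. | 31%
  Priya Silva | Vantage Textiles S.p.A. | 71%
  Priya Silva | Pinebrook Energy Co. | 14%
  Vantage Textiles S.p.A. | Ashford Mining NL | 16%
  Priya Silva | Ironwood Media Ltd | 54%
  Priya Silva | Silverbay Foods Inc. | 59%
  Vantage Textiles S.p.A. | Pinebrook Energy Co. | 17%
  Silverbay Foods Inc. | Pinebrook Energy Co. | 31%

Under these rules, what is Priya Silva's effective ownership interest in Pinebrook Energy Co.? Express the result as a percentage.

61.1%

Chain via Ironwood Media Ltd (R2): 54% × 31% = 16.74% of Pinebrook Energy Co.
Chain via Silverbay Foods Inc. (R2): 59% × 31% = 18.29% of Pinebrook Energy Co.
Chain via Vantage Textiles S.p.A. (R2): 71% × 17% = 12.07% of Pinebrook Energy Co.
Direct interest in Pinebrook Energy Co: 14%.
Aggregating (R1): 16.74% + 18.29% + 12.07% + 14% = 61.1%.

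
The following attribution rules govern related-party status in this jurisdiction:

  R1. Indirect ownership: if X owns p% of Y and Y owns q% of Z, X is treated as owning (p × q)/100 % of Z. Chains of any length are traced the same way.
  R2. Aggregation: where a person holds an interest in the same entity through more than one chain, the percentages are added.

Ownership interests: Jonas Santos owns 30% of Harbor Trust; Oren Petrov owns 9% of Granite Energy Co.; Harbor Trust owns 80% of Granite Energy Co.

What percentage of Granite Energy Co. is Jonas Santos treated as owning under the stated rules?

24%

Chain via Harbor Trust (R1): 30% × 80% = 24% of Granite Energy Co.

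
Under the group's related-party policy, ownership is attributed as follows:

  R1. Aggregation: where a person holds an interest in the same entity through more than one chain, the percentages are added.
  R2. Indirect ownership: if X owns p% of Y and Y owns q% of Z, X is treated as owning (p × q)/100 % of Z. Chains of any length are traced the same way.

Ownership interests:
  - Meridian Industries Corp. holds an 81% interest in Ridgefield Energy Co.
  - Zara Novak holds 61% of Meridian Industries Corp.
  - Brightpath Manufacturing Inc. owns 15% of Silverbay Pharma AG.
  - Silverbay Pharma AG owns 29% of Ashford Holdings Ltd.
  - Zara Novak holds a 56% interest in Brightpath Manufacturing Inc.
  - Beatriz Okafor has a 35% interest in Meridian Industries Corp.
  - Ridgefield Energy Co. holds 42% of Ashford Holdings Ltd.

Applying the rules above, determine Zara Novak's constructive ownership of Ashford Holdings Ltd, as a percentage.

23.1882%

Chain via Meridian Industries Corp. → Ridgefield Energy Co. (R2): 61% × 81% × 42% = 20.7522% of Ashford Holdings Ltd.
Chain via Brightpath Manufacturing Inc. → Silverbay Pharma AG (R2): 56% × 15% × 29% = 2.436% of Ashford Holdings Ltd.
Aggregating (R1): 20.7522% + 2.436% = 23.1882%.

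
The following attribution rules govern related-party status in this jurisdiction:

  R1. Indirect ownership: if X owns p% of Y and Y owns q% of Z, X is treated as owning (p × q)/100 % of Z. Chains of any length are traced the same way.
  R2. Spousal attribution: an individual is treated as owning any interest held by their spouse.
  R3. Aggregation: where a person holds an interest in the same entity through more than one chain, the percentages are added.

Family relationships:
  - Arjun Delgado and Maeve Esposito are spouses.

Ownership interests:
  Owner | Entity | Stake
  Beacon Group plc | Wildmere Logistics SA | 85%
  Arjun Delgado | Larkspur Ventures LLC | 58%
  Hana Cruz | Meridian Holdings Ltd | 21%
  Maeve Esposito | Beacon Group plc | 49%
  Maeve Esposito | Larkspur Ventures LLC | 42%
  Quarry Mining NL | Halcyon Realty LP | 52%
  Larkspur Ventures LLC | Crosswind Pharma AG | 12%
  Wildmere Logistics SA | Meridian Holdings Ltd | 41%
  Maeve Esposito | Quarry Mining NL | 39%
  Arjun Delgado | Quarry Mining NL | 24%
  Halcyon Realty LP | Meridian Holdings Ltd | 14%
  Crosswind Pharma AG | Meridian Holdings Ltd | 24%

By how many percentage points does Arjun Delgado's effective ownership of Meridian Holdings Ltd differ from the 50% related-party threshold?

25.4571

By spousal attribution (R2), Arjun Delgado is treated as also owning Maeve Esposito's interest in Larkspur Ventures LLC, giving 58% + 42% = 100%.
By spousal attribution (R2), Arjun Delgado is treated as also owning Maeve Esposito's interest in Quarry Mining NL, giving 24% + 39% = 63%.
By spousal attribution (R2), Arjun Delgado is treated as owning Maeve Esposito's 49% interest in Beacon Group plc.
Chain via Larkspur Ventures LLC → Crosswind Pharma AG (R1): 100% × 12% × 24% = 2.88% of Meridian Holdings Ltd.
Chain via Quarry Mining NL → Halcyon Realty LP (R1): 63% × 52% × 14% = 4.5864% of Meridian Holdings Ltd.
Chain via Beacon Group plc → Wildmere Logistics SA (R1): 49% × 85% × 41% = 17.0765% of Meridian Holdings Ltd.
Aggregating (R3): 2.88% + 4.5864% + 17.0765% = 24.5429%.
24.5429% falls short of the 50% threshold by 25.4571 percentage points.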